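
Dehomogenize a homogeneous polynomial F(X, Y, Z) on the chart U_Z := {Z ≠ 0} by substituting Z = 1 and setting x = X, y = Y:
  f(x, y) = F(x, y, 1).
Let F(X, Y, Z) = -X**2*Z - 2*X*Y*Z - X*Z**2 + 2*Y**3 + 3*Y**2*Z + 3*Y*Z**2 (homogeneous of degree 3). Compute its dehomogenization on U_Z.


f(x, y) = -x**2 - 2*x*y - x + 2*y**3 + 3*y**2 + 3*y

On U_Z we set Z = 1. Each monomial c·X^i·Y^j·Z^k in F becomes c·x^i·y^j·1^k = c·x^i·y^j.
Substituting Z = 1: F(X, Y, 1) = -x**2 - 2*x*y - x + 2*y**3 + 3*y**2 + 3*y.
Note: deg(f) ≤ deg(F) = 3; strict inequality happens when F is divisible by Z (lost terms).


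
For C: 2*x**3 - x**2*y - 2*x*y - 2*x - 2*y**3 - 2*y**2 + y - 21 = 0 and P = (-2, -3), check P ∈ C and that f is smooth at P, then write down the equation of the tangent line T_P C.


Tangent line at P: 16*x - 41*y - 91 = 0.

Step 1: f(-2, -3) = 0, so P lies on C.
Step 2: partial derivatives
  f_x(x, y) = 6*x**2 - 2*x*y - 2*y - 2, f_y(x, y) = -x**2 - 2*x - 6*y**2 - 4*y + 1.
  f_x(P) = 16, f_y(P) = -41 (gradient nonzero, so P is smooth).
Step 3: tangent line at P: 16·(x − -2) + -41·(y − -3) = 0.
Expanding: 16*x - 41*y - 91 = 0.


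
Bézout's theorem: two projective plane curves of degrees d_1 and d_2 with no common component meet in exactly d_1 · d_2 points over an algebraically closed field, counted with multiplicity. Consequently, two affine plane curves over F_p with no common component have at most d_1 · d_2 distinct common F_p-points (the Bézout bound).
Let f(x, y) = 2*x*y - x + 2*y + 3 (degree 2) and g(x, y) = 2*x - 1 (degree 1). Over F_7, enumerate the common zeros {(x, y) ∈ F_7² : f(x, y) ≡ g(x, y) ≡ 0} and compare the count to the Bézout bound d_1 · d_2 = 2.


Common zeros: {(4, 5)}; count = 1; Bézout bound = 2.

deg(f) = 2, deg(g) = 1, so Bézout bound = 2.
Scan x ∈ F_7. For each x, list the y ∈ F_7 with f(x, y) ≡ 0 and those with g(x, y) ≡ 0 (mod 7); the common zeros in that column are the intersection.
  x = 0: f ≡ 0 at y ∈ {2}; g ≡ 0 at y ∈ ∅; common: ∅.
  x = 1: f ≡ 0 at y ∈ {3}; g ≡ 0 at y ∈ ∅; common: ∅.
  x = 2: f ≡ 0 at y ∈ {1}; g ≡ 0 at y ∈ ∅; common: ∅.
  x = 3: f ≡ 0 at y ∈ {0}; g ≡ 0 at y ∈ ∅; common: ∅.
  x = 4: f ≡ 0 at y ∈ {5}; g ≡ 0 at y ∈ {0, 1, 2, 3, 4, 5, 6}; common: {5}.
  x = 5: f ≡ 0 at y ∈ {6}; g ≡ 0 at y ∈ ∅; common: ∅.
  x = 6: f ≡ 0 at y ∈ ∅; g ≡ 0 at y ∈ ∅; common: ∅.
Collecting: common zeros = {(4, 5)}, so the count is 1.
Comparison with the Bézout bound: 1 ≤ 2 = deg(f)·deg(g), as expected for curves with no common component (the affine F_7-count falls short of the bound because intersections may lie at infinity, over extension fields, or carry multiplicity).


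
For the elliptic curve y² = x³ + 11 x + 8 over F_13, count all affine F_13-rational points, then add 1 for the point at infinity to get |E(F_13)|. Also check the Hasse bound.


Affine points = {(2, 5), (2, 8), (3, 4), (3, 9), (4, 5), (4, 8), (6, 2), (6, 11), (7, 5), (7, 8), (8, 6), (8, 7), (9, 2), (9, 11), (10, 0), (11, 2), (11, 11), (12, 3), (12, 10)}; affine count = 19; |E(F_13)| = 20.

Discriminant check: Δ ∝ 4a³ + 27b² = 4·11³ + 27·8² = 4·1331 + 27·64 ≡ 6 (mod 13). Nonzero ⇒ E is nonsingular.
For each x ∈ F_13, compute rhs = x³ + 11·x + 8 mod 13, then count y ∈ F_13 with y² ≡ rhs.
  x = 0: rhs = 8, matching y values: none (0 points).
  x = 1: rhs = 7, matching y values: none (0 points).
  x = 2: rhs = 12, matching y values: 5, 8 (2 points).
  x = 3: rhs = 3, matching y values: 4, 9 (2 points).
  x = 4: rhs = 12, matching y values: 5, 8 (2 points).
  x = 5: rhs = 6, matching y values: none (0 points).
  x = 6: rhs = 4, matching y values: 2, 11 (2 points).
  x = 7: rhs = 12, matching y values: 5, 8 (2 points).
  x = 8: rhs = 10, matching y values: 6, 7 (2 points).
  x = 9: rhs = 4, matching y values: 2, 11 (2 points).
  x = 10: rhs = 0, matching y values: 0 (1 points).
  x = 11: rhs = 4, matching y values: 2, 11 (2 points).
  x = 12: rhs = 9, matching y values: 3, 10 (2 points).
Total affine count: 19.
Full point count |E(F_13)| = 19 + 1 = 20.
Hasse bound: |20 − (13+1)| = |6| = 6 ≤ 2√13 ≈ 7.2111 ✓.


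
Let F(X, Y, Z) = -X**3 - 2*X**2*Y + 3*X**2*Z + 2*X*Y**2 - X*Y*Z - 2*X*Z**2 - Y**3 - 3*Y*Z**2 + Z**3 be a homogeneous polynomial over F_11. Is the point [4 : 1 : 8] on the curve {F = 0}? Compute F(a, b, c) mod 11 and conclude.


F(4,1,8) ≡ 5 (mod 11); P is NOT on the curve.

Evaluate F(4, 1, 8) term-by-term (mod 11).
  -X**3 ↦ -1·64·1·1 = -64
  -2*X**2*Y ↦ -2·16·1·1 = -32
  3*X**2*Z ↦ 3·16·1·8 = 384
  2*X*Y**2 ↦ 2·4·1·1 = 8
  -X*Y*Z ↦ -1·4·1·8 = -32
  -2*X*Z**2 ↦ -2·4·1·64 = -512
  -Y**3 ↦ -1·1·1·1 = -1
  -3*Y*Z**2 ↦ -3·1·1·64 = -192
  Z**3 ↦ 1·1·1·512 = 512
Sum: F(4, 1, 8) = (-64) + (-32) + (384) + (8) + (-32) + (-512) + (-1) + (-192) + (512) = 71.
Reducing mod 11: 71 ≡ 5 (mod 11).
Since F(a, b, c) ≡ 5 ≠ 0 (mod 11), P does NOT lie on the curve.


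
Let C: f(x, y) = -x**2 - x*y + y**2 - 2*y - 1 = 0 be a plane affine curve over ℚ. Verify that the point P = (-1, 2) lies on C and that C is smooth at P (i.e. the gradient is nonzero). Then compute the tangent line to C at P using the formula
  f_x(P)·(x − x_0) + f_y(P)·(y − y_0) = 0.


Tangent line at P: 3*y - 6 = 0.

Step 1: f(-1, 2) = 0, so P lies on C.
Step 2: partial derivatives
  f_x(x, y) = -2*x - y, f_y(x, y) = -x + 2*y - 2.
  f_x(P) = 0, f_y(P) = 3 (gradient nonzero, so P is smooth).
Step 3: tangent line at P: 0·(x − -1) + 3·(y − 2) = 0.
Expanding: 3*y - 6 = 0.


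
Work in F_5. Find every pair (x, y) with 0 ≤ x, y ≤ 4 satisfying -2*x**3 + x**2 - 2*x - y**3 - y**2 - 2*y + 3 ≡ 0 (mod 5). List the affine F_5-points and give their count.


Affine F_5-points: {(0, 4), (1, 0), (2, 3), (3, 3), (4, 4)}; count = 5.

For each of the 25 pairs (x, y) ∈ F_5², evaluate f(x, y) mod 5. Record the zeros.
  x = 0: [0↦3, 1↦4, 2↦2, 3↦1, 4↦0]  zeros at y ∈ {4}
  x = 1: [0↦0, 1↦1, 2↦4, 3↦3, 4↦2]  zeros at y ∈ {0}
  x = 2: [0↦2, 1↦3, 2↦1, 3↦0, 4↦4]  zeros at y ∈ {3}
  x = 3: [0↦2, 1↦3, 2↦1, 3↦0, 4↦4]  zeros at y ∈ {3}
  x = 4: [0↦3, 1↦4, 2↦2, 3↦1, 4↦0]  zeros at y ∈ {4}
Collecting zeros: affine points = {(0, 4), (1, 0), (2, 3), (3, 3), (4, 4)}.
Total count |C(F_5)_aff| = 5.


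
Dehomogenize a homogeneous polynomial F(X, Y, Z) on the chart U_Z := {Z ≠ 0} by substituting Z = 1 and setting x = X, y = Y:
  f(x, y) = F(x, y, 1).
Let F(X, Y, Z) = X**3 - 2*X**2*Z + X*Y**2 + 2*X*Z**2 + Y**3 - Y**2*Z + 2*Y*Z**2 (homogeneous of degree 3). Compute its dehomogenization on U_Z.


f(x, y) = x**3 - 2*x**2 + x*y**2 + 2*x + y**3 - y**2 + 2*y

On U_Z we set Z = 1. Each monomial c·X^i·Y^j·Z^k in F becomes c·x^i·y^j·1^k = c·x^i·y^j.
Substituting Z = 1: F(X, Y, 1) = x**3 - 2*x**2 + x*y**2 + 2*x + y**3 - y**2 + 2*y.
Note: deg(f) ≤ deg(F) = 3; strict inequality happens when F is divisible by Z (lost terms).


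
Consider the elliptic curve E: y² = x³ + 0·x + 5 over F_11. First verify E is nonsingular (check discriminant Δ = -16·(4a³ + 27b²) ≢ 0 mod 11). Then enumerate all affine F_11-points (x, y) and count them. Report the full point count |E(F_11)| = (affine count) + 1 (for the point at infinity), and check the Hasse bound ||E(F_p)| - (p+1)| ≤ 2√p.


Affine points = {(0, 4), (0, 7), (4, 5), (4, 6), (5, 3), (5, 8), (6, 1), (6, 10), (8, 0), (10, 2), (10, 9)}; affine count = 11; |E(F_11)| = 12.

Discriminant check: Δ ∝ 4a³ + 27b² = 4·0³ + 27·5² = 4·0 + 27·25 ≡ 4 (mod 11). Nonzero ⇒ E is nonsingular.
For each x ∈ F_11, compute rhs = x³ + 0·x + 5 mod 11, then count y ∈ F_11 with y² ≡ rhs.
  x = 0: rhs = 5, matching y values: 4, 7 (2 points).
  x = 1: rhs = 6, matching y values: none (0 points).
  x = 2: rhs = 2, matching y values: none (0 points).
  x = 3: rhs = 10, matching y values: none (0 points).
  x = 4: rhs = 3, matching y values: 5, 6 (2 points).
  x = 5: rhs = 9, matching y values: 3, 8 (2 points).
  x = 6: rhs = 1, matching y values: 1, 10 (2 points).
  x = 7: rhs = 7, matching y values: none (0 points).
  x = 8: rhs = 0, matching y values: 0 (1 points).
  x = 9: rhs = 8, matching y values: none (0 points).
  x = 10: rhs = 4, matching y values: 2, 9 (2 points).
Total affine count: 11.
Full point count |E(F_11)| = 11 + 1 = 12.
Hasse bound: |12 − (11+1)| = |0| = 0 ≤ 2√11 ≈ 6.6332 ✓.


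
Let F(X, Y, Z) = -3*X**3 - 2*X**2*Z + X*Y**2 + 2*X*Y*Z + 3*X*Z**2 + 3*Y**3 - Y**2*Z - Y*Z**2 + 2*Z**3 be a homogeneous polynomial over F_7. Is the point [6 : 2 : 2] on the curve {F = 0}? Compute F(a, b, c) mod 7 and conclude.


F(6,2,2) ≡ 6 (mod 7); P is NOT on the curve.

Evaluate F(6, 2, 2) term-by-term (mod 7).
  -3*X**3 ↦ -3·216·1·1 = -648
  -2*X**2*Z ↦ -2·36·1·2 = -144
  X*Y**2 ↦ 1·6·4·1 = 24
  2*X*Y*Z ↦ 2·6·2·2 = 48
  3*X*Z**2 ↦ 3·6·1·4 = 72
  3*Y**3 ↦ 3·1·8·1 = 24
  -Y**2*Z ↦ -1·1·4·2 = -8
  -Y*Z**2 ↦ -1·1·2·4 = -8
  2*Z**3 ↦ 2·1·1·8 = 16
Sum: F(6, 2, 2) = (-648) + (-144) + (24) + (48) + (72) + (24) + (-8) + (-8) + (16) = -624.
Reducing mod 7: -624 ≡ 6 (mod 7).
Since F(a, b, c) ≡ 6 ≠ 0 (mod 7), P does NOT lie on the curve.


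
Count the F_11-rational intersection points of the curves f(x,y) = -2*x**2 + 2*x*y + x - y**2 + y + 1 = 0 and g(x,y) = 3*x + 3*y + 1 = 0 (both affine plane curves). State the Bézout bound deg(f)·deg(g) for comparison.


Common zeros: ∅; count = 0; Bézout bound = 2.

deg(f) = 2, deg(g) = 1, so Bézout bound = 2.
Scan x ∈ F_11. For each x, list the y ∈ F_11 with f(x, y) ≡ 0 and those with g(x, y) ≡ 0 (mod 11); the common zeros in that column are the intersection.
  x = 0: f ≡ 0 at y ∈ {4, 8}; g ≡ 0 at y ∈ {7}; common: ∅.
  x = 1: f ≡ 0 at y ∈ {0, 3}; g ≡ 0 at y ∈ {6}; common: ∅.
  x = 2: f ≡ 0 at y ∈ {6, 10}; g ≡ 0 at y ∈ {5}; common: ∅.
  x = 3: f ≡ 0 at y ∈ {8, 10}; g ≡ 0 at y ∈ {4}; common: ∅.
  x = 4: f ≡ 0 at y ∈ ∅; g ≡ 0 at y ∈ {3}; common: ∅.
  x = 5: f ≡ 0 at y ∈ {0}; g ≡ 0 at y ∈ {2}; common: ∅.
  x = 6: f ≡ 0 at y ∈ ∅; g ≡ 0 at y ∈ {1}; common: ∅.
  x = 7: f ≡ 0 at y ∈ ∅; g ≡ 0 at y ∈ {0}; common: ∅.
  x = 8: f ≡ 0 at y ∈ {3}; g ≡ 0 at y ∈ {10}; common: ∅.
  x = 9: f ≡ 0 at y ∈ ∅; g ≡ 0 at y ∈ {9}; common: ∅.
  x = 10: f ≡ 0 at y ∈ {4, 6}; g ≡ 0 at y ∈ {8}; common: ∅.
Collecting: common zeros = ∅, so the count is 0.
Comparison with the Bézout bound: 0 ≤ 2 = deg(f)·deg(g), as expected for curves with no common component (the affine F_11-count falls short of the bound because intersections may lie at infinity, over extension fields, or carry multiplicity).


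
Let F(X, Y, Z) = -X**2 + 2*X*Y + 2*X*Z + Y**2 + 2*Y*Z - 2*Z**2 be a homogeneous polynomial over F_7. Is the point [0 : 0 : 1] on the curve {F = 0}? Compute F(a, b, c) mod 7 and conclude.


F(0,0,1) ≡ 5 (mod 7); P is NOT on the curve.

Evaluate F(0, 0, 1) term-by-term (mod 7).
  -X**2 ↦ -1·0·1·1 = 0
  2*X*Y ↦ 2·0·0·1 = 0
  2*X*Z ↦ 2·0·1·1 = 0
  Y**2 ↦ 1·1·0·1 = 0
  2*Y*Z ↦ 2·1·0·1 = 0
  -2*Z**2 ↦ -2·1·1·1 = -2
Sum: F(0, 0, 1) = (0) + (0) + (0) + (0) + (0) + (-2) = -2.
Reducing mod 7: -2 ≡ 5 (mod 7).
Since F(a, b, c) ≡ 5 ≠ 0 (mod 7), P does NOT lie on the curve.


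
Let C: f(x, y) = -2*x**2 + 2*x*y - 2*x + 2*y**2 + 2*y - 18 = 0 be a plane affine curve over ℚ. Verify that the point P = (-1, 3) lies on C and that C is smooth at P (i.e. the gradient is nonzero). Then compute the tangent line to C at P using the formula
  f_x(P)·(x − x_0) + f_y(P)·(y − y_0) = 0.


Tangent line at P: 8*x + 12*y - 28 = 0.

Step 1: f(-1, 3) = 0, so P lies on C.
Step 2: partial derivatives
  f_x(x, y) = -4*x + 2*y - 2, f_y(x, y) = 2*x + 4*y + 2.
  f_x(P) = 8, f_y(P) = 12 (gradient nonzero, so P is smooth).
Step 3: tangent line at P: 8·(x − -1) + 12·(y − 3) = 0.
Expanding: 8*x + 12*y - 28 = 0.


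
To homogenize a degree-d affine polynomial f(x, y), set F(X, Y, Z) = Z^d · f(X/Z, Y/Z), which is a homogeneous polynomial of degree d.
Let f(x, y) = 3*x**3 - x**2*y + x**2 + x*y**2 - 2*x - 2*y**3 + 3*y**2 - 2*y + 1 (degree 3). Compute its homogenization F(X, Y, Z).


F(X, Y, Z) = 3*X**3 - X**2*Y + X**2*Z + X*Y**2 - 2*X*Z**2 - 2*Y**3 + 3*Y**2*Z - 2*Y*Z**2 + Z**3

deg(f) = 3.
Substitute x = X/Z, y = Y/Z into f, then multiply by Z^3.
  monomial 3·x^3·y^0 ↦ 3·X^3·Y^0·Z^0.
  monomial -1·x^2·y^1 ↦ -1·X^2·Y^1·Z^0.
  monomial 1·x^2·y^0 ↦ 1·X^2·Y^0·Z^1.
  monomial 1·x^1·y^2 ↦ 1·X^1·Y^2·Z^0.
  monomial -2·x^1·y^0 ↦ -2·X^1·Y^0·Z^2.
  monomial -2·x^0·y^3 ↦ -2·X^0·Y^3·Z^0.
  monomial 3·x^0·y^2 ↦ 3·X^0·Y^2·Z^1.
  monomial -2·x^0·y^1 ↦ -2·X^0·Y^1·Z^2.
  monomial 1·x^0·y^0 ↦ 1·X^0·Y^0·Z^3.
Collecting: F(X, Y, Z) = 3*X**3 - X**2*Y + X**2*Z + X*Y**2 - 2*X*Z**2 - 2*Y**3 + 3*Y**2*Z - 2*Y*Z**2 + Z**3.


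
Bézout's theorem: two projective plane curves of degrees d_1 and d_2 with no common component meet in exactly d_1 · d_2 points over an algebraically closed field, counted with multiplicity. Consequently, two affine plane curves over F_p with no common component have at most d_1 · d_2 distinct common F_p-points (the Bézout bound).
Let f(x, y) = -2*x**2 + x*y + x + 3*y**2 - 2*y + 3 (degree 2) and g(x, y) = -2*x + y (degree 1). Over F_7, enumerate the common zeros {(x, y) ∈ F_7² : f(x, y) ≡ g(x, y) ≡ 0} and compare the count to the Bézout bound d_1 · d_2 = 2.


Common zeros: ∅; count = 0; Bézout bound = 2.

deg(f) = 2, deg(g) = 1, so Bézout bound = 2.
Scan x ∈ F_7. For each x, list the y ∈ F_7 with f(x, y) ≡ 0 and those with g(x, y) ≡ 0 (mod 7); the common zeros in that column are the intersection.
  x = 0: f ≡ 0 at y ∈ ∅; g ≡ 0 at y ∈ {0}; common: ∅.
  x = 1: f ≡ 0 at y ∈ ∅; g ≡ 0 at y ∈ {2}; common: ∅.
  x = 2: f ≡ 0 at y ∈ {1, 6}; g ≡ 0 at y ∈ {4}; common: ∅.
  x = 3: f ≡ 0 at y ∈ ∅; g ≡ 0 at y ∈ {6}; common: ∅.
  x = 4: f ≡ 0 at y ∈ ∅; g ≡ 0 at y ∈ {1}; common: ∅.
  x = 5: f ≡ 0 at y ∈ {0, 6}; g ≡ 0 at y ∈ {3}; common: ∅.
  x = 6: f ≡ 0 at y ∈ {0, 1}; g ≡ 0 at y ∈ {5}; common: ∅.
Collecting: common zeros = ∅, so the count is 0.
Comparison with the Bézout bound: 0 ≤ 2 = deg(f)·deg(g), as expected for curves with no common component (the affine F_7-count falls short of the bound because intersections may lie at infinity, over extension fields, or carry multiplicity).


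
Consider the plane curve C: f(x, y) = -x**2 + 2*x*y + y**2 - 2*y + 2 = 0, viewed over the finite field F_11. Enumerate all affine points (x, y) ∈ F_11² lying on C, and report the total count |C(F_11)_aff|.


Affine F_11-points: {(2, 4), (2, 5), (3, 9), (4, 7), (4, 9), (6, 4), (6, 8), (8, 3), (8, 5), (9, 3), (10, 7), (10, 8)}; count = 12.

For each of the 121 pairs (x, y) ∈ F_11², evaluate f(x, y) mod 11. Record the zeros.
  x = 0: [0↦2, 1↦1, 2↦2, 3↦5, 4↦10, 5↦6, 6↦4, 7↦4, 8↦6, 9↦10, 10↦5]  zeros at y ∈ ∅
  x = 1: [0↦1, 1↦2, 2↦5, 3↦10, 4↦6, 5↦4, 6↦4, 7↦6, 8↦10, 9↦5, 10↦2]  zeros at y ∈ ∅
  x = 2: [0↦9, 1↦1, 2↦6, 3↦2, 4↦0, 5↦0, 6↦2, 7↦6, 8↦1, 9↦9, 10↦8]  zeros at y ∈ {4, 5}
  x = 3: [0↦4, 1↦9, 2↦5, 3↦3, 4↦3, 5↦5, 6↦9, 7↦4, 8↦1, 9↦0, 10↦1]  zeros at y ∈ {9}
  x = 4: [0↦8, 1↦4, 2↦2, 3↦2, 4↦4, 5↦8, 6↦3, 7↦0, 8↦10, 9↦0, 10↦3]  zeros at y ∈ {7, 9}
  x = 5: [0↦10, 1↦8, 2↦8, 3↦10, 4↦3, 5↦9, 6↦6, 7↦5, 8↦6, 9↦9, 10↦3]  zeros at y ∈ ∅
  x = 6: [0↦10, 1↦10, 2↦1, 3↦5, 4↦0, 5↦8, 6↦7, 7↦8, 8↦0, 9↦5, 10↦1]  zeros at y ∈ {4, 8}
  x = 7: [0↦8, 1↦10, 2↦3, 3↦9, 4↦6, 5↦5, 6↦6, 7↦9, 8↦3, 9↦10, 10↦8]  zeros at y ∈ ∅
  x = 8: [0↦4, 1↦8, 2↦3, 3↦0, 4↦10, 5↦0, 6↦3, 7↦8, 8↦4, 9↦2, 10↦2]  zeros at y ∈ {3, 5}
  x = 9: [0↦9, 1↦4, 2↦1, 3↦0, 4↦1, 5↦4, 6↦9, 7↦5, 8↦3, 9↦3, 10↦5]  zeros at y ∈ {3}
  x = 10: [0↦1, 1↦9, 2↦8, 3↦9, 4↦1, 5↦6, 6↦2, 7↦0, 8↦0, 9↦2, 10↦6]  zeros at y ∈ {7, 8}
Collecting zeros: affine points = {(2, 4), (2, 5), (3, 9), (4, 7), (4, 9), (6, 4), (6, 8), (8, 3), (8, 5), (9, 3), (10, 7), (10, 8)}.
Total count |C(F_11)_aff| = 12.


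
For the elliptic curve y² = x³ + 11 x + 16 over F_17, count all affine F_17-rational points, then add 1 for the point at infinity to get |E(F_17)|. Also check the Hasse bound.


Affine points = {(0, 4), (0, 13), (3, 5), (3, 12), (5, 3), (5, 14), (6, 3), (6, 14), (8, 2), (8, 15), (10, 2), (10, 15), (16, 2), (16, 15)}; affine count = 14; |E(F_17)| = 15.

Discriminant check: Δ ∝ 4a³ + 27b² = 4·11³ + 27·16² = 4·1331 + 27·256 ≡ 13 (mod 17). Nonzero ⇒ E is nonsingular.
For each x ∈ F_17, compute rhs = x³ + 11·x + 16 mod 17, then count y ∈ F_17 with y² ≡ rhs.
  x = 0: rhs = 16, matching y values: 4, 13 (2 points).
  x = 1: rhs = 11, matching y values: none (0 points).
  x = 2: rhs = 12, matching y values: none (0 points).
  x = 3: rhs = 8, matching y values: 5, 12 (2 points).
  x = 4: rhs = 5, matching y values: none (0 points).
  x = 5: rhs = 9, matching y values: 3, 14 (2 points).
  x = 6: rhs = 9, matching y values: 3, 14 (2 points).
  x = 7: rhs = 11, matching y values: none (0 points).
  x = 8: rhs = 4, matching y values: 2, 15 (2 points).
  x = 9: rhs = 11, matching y values: none (0 points).
  x = 10: rhs = 4, matching y values: 2, 15 (2 points).
  x = 11: rhs = 6, matching y values: none (0 points).
  x = 12: rhs = 6, matching y values: none (0 points).
  x = 13: rhs = 10, matching y values: none (0 points).
  x = 14: rhs = 7, matching y values: none (0 points).
  x = 15: rhs = 3, matching y values: none (0 points).
  x = 16: rhs = 4, matching y values: 2, 15 (2 points).
Total affine count: 14.
Full point count |E(F_17)| = 14 + 1 = 15.
Hasse bound: |15 − (17+1)| = |-3| = 3 ≤ 2√17 ≈ 8.2462 ✓.


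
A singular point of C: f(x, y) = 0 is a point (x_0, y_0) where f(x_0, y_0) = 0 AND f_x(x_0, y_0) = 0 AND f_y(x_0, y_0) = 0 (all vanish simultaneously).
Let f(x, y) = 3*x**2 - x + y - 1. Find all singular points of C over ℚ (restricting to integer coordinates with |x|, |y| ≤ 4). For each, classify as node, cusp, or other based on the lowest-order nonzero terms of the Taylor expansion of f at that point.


No singular points in the scanned grid; C is smooth there.

Compute partial derivatives:
  f_x = 6*x - 1.
  f_y = 1.
f_y = 1 is a nonzero constant, so f_y never vanishes: no point (x, y) can satisfy f = f_x = f_y = 0. In particular no (x, y) ∈ {−4, ..., 4}² is singular; the curve is smooth.


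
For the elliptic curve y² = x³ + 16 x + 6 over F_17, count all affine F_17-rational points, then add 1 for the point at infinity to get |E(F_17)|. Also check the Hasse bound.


Affine points = {(3, 8), (3, 9), (4, 7), (4, 10), (7, 6), (7, 11), (8, 0), (11, 0), (14, 4), (14, 13), (15, 0)}; affine count = 11; |E(F_17)| = 12.

Discriminant check: Δ ∝ 4a³ + 27b² = 4·16³ + 27·6² = 4·4096 + 27·36 ≡ 16 (mod 17). Nonzero ⇒ E is nonsingular.
For each x ∈ F_17, compute rhs = x³ + 16·x + 6 mod 17, then count y ∈ F_17 with y² ≡ rhs.
  x = 0: rhs = 6, matching y values: none (0 points).
  x = 1: rhs = 6, matching y values: none (0 points).
  x = 2: rhs = 12, matching y values: none (0 points).
  x = 3: rhs = 13, matching y values: 8, 9 (2 points).
  x = 4: rhs = 15, matching y values: 7, 10 (2 points).
  x = 5: rhs = 7, matching y values: none (0 points).
  x = 6: rhs = 12, matching y values: none (0 points).
  x = 7: rhs = 2, matching y values: 6, 11 (2 points).
  x = 8: rhs = 0, matching y values: 0 (1 points).
  x = 9: rhs = 12, matching y values: none (0 points).
  x = 10: rhs = 10, matching y values: none (0 points).
  x = 11: rhs = 0, matching y values: 0 (1 points).
  x = 12: rhs = 5, matching y values: none (0 points).
  x = 13: rhs = 14, matching y values: none (0 points).
  x = 14: rhs = 16, matching y values: 4, 13 (2 points).
  x = 15: rhs = 0, matching y values: 0 (1 points).
  x = 16: rhs = 6, matching y values: none (0 points).
Total affine count: 11.
Full point count |E(F_17)| = 11 + 1 = 12.
Hasse bound: |12 − (17+1)| = |-6| = 6 ≤ 2√17 ≈ 8.2462 ✓.


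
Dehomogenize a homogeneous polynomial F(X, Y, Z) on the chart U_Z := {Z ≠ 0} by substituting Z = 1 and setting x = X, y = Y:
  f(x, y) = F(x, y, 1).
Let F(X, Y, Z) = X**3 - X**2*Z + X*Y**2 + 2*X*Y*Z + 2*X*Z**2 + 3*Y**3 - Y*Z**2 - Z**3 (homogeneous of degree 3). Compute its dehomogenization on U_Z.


f(x, y) = x**3 - x**2 + x*y**2 + 2*x*y + 2*x + 3*y**3 - y - 1

On U_Z we set Z = 1. Each monomial c·X^i·Y^j·Z^k in F becomes c·x^i·y^j·1^k = c·x^i·y^j.
Substituting Z = 1: F(X, Y, 1) = x**3 - x**2 + x*y**2 + 2*x*y + 2*x + 3*y**3 - y - 1.
Note: deg(f) ≤ deg(F) = 3; strict inequality happens when F is divisible by Z (lost terms).


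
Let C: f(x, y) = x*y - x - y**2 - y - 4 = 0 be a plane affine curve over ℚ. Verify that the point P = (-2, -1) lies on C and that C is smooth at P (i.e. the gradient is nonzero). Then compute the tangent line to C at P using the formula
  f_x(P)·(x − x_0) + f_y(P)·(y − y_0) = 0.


Tangent line at P: -2*x - y - 5 = 0.

Step 1: f(-2, -1) = 0, so P lies on C.
Step 2: partial derivatives
  f_x(x, y) = y - 1, f_y(x, y) = x - 2*y - 1.
  f_x(P) = -2, f_y(P) = -1 (gradient nonzero, so P is smooth).
Step 3: tangent line at P: -2·(x − -2) + -1·(y − -1) = 0.
Expanding: -2*x - y - 5 = 0.


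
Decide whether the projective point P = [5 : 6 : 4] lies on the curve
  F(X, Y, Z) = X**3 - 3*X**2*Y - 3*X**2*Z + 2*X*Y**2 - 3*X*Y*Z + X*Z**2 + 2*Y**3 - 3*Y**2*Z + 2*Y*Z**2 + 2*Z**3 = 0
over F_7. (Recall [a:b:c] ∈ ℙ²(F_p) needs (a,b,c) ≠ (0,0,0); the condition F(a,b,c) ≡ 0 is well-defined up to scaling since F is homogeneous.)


F(5,6,4) ≡ 6 (mod 7); P is NOT on the curve.

Evaluate F(5, 6, 4) term-by-term (mod 7).
  X**3 ↦ 1·125·1·1 = 125
  -3*X**2*Y ↦ -3·25·6·1 = -450
  -3*X**2*Z ↦ -3·25·1·4 = -300
  2*X*Y**2 ↦ 2·5·36·1 = 360
  -3*X*Y*Z ↦ -3·5·6·4 = -360
  X*Z**2 ↦ 1·5·1·16 = 80
  2*Y**3 ↦ 2·1·216·1 = 432
  -3*Y**2*Z ↦ -3·1·36·4 = -432
  2*Y*Z**2 ↦ 2·1·6·16 = 192
  2*Z**3 ↦ 2·1·1·64 = 128
Sum: F(5, 6, 4) = (125) + (-450) + (-300) + (360) + (-360) + (80) + (432) + (-432) + (192) + (128) = -225.
Reducing mod 7: -225 ≡ 6 (mod 7).
Since F(a, b, c) ≡ 6 ≠ 0 (mod 7), P does NOT lie on the curve.


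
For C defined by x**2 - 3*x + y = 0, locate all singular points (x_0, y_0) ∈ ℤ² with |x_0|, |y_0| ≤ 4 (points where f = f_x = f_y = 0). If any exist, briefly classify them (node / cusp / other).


No singular points in the scanned grid; C is smooth there.

Compute partial derivatives:
  f_x = 2*x - 3.
  f_y = 1.
f_y = 1 is a nonzero constant, so f_y never vanishes: no point (x, y) can satisfy f = f_x = f_y = 0. In particular no (x, y) ∈ {−4, ..., 4}² is singular; the curve is smooth.


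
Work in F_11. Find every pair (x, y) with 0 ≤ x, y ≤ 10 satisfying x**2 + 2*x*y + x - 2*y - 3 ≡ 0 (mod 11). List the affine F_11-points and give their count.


Affine F_11-points: {(0, 4), (2, 4), (3, 6), (4, 10), (5, 9), (6, 6), (7, 2), (8, 10), (9, 9), (10, 2)}; count = 10.

For each of the 121 pairs (x, y) ∈ F_11², evaluate f(x, y) mod 11. Record the zeros.
  x = 0: [0↦8, 1↦6, 2↦4, 3↦2, 4↦0, 5↦9, 6↦7, 7↦5, 8↦3, 9↦1, 10↦10]  zeros at y ∈ {4}
  x = 1: [0↦10, 1↦10, 2↦10, 3↦10, 4↦10, 5↦10, 6↦10, 7↦10, 8↦10, 9↦10, 10↦10]  zeros at y ∈ ∅
  x = 2: [0↦3, 1↦5, 2↦7, 3↦9, 4↦0, 5↦2, 6↦4, 7↦6, 8↦8, 9↦10, 10↦1]  zeros at y ∈ {4}
  x = 3: [0↦9, 1↦2, 2↦6, 3↦10, 4↦3, 5↦7, 6↦0, 7↦4, 8↦8, 9↦1, 10↦5]  zeros at y ∈ {6}
  x = 4: [0↦6, 1↦1, 2↦7, 3↦2, 4↦8, 5↦3, 6↦9, 7↦4, 8↦10, 9↦5, 10↦0]  zeros at y ∈ {10}
  x = 5: [0↦5, 1↦2, 2↦10, 3↦7, 4↦4, 5↦1, 6↦9, 7↦6, 8↦3, 9↦0, 10↦8]  zeros at y ∈ {9}
  x = 6: [0↦6, 1↦5, 2↦4, 3↦3, 4↦2, 5↦1, 6↦0, 7↦10, 8↦9, 9↦8, 10↦7]  zeros at y ∈ {6}
  x = 7: [0↦9, 1↦10, 2↦0, 3↦1, 4↦2, 5↦3, 6↦4, 7↦5, 8↦6, 9↦7, 10↦8]  zeros at y ∈ {2}
  x = 8: [0↦3, 1↦6, 2↦9, 3↦1, 4↦4, 5↦7, 6↦10, 7↦2, 8↦5, 9↦8, 10↦0]  zeros at y ∈ {10}
  x = 9: [0↦10, 1↦4, 2↦9, 3↦3, 4↦8, 5↦2, 6↦7, 7↦1, 8↦6, 9↦0, 10↦5]  zeros at y ∈ {9}
  x = 10: [0↦8, 1↦4, 2↦0, 3↦7, 4↦3, 5↦10, 6↦6, 7↦2, 8↦9, 9↦5, 10↦1]  zeros at y ∈ {2}
Collecting zeros: affine points = {(0, 4), (2, 4), (3, 6), (4, 10), (5, 9), (6, 6), (7, 2), (8, 10), (9, 9), (10, 2)}.
Total count |C(F_11)_aff| = 10.


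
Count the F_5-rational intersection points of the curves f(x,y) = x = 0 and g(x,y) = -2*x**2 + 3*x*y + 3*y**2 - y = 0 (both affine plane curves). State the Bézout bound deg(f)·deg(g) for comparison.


Common zeros: {(0, 0), (0, 2)}; count = 2; Bézout bound = 2.

deg(f) = 1, deg(g) = 2, so Bézout bound = 2.
Scan x ∈ F_5. For each x, list the y ∈ F_5 with f(x, y) ≡ 0 and those with g(x, y) ≡ 0 (mod 5); the common zeros in that column are the intersection.
  x = 0: f ≡ 0 at y ∈ {0, 1, 2, 3, 4}; g ≡ 0 at y ∈ {0, 2}; common: {0, 2}.
  x = 1: f ≡ 0 at y ∈ ∅; g ≡ 0 at y ∈ ∅; common: ∅.
  x = 2: f ≡ 0 at y ∈ ∅; g ≡ 0 at y ∈ {1, 4}; common: ∅.
  x = 3: f ≡ 0 at y ∈ ∅; g ≡ 0 at y ∈ {2}; common: ∅.
  x = 4: f ≡ 0 at y ∈ ∅; g ≡ 0 at y ∈ {4}; common: ∅.
Collecting: common zeros = {(0, 0), (0, 2)}, so the count is 2.
Comparison with the Bézout bound: 2 ≤ 2 = deg(f)·deg(g), as expected for curves with no common component (the bound is attained).


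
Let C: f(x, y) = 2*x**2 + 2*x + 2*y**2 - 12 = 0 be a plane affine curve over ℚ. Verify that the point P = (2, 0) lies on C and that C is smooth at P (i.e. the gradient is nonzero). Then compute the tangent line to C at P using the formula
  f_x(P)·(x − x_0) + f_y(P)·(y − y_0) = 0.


Tangent line at P: 10*x - 20 = 0.

Step 1: f(2, 0) = 0, so P lies on C.
Step 2: partial derivatives
  f_x(x, y) = 4*x + 2, f_y(x, y) = 4*y.
  f_x(P) = 10, f_y(P) = 0 (gradient nonzero, so P is smooth).
Step 3: tangent line at P: 10·(x − 2) + 0·(y − 0) = 0.
Expanding: 10*x - 20 = 0.


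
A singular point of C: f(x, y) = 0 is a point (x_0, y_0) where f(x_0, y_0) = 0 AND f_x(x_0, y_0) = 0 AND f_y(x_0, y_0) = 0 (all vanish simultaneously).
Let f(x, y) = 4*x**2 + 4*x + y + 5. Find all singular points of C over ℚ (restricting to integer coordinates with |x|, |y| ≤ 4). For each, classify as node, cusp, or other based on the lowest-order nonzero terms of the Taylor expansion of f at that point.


No singular points in the scanned grid; C is smooth there.

Compute partial derivatives:
  f_x = 8*x + 4.
  f_y = 1.
f_y = 1 is a nonzero constant, so f_y never vanishes: no point (x, y) can satisfy f = f_x = f_y = 0. In particular no (x, y) ∈ {−4, ..., 4}² is singular; the curve is smooth.


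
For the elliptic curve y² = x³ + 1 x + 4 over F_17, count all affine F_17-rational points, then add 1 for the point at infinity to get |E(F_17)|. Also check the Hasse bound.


Affine points = {(0, 2), (0, 15), (3, 0), (4, 2), (4, 15), (5, 7), (5, 10), (13, 2), (13, 15), (14, 5), (14, 12), (16, 6), (16, 11)}; affine count = 13; |E(F_17)| = 14.

Discriminant check: Δ ∝ 4a³ + 27b² = 4·1³ + 27·4² = 4·1 + 27·16 ≡ 11 (mod 17). Nonzero ⇒ E is nonsingular.
For each x ∈ F_17, compute rhs = x³ + 1·x + 4 mod 17, then count y ∈ F_17 with y² ≡ rhs.
  x = 0: rhs = 4, matching y values: 2, 15 (2 points).
  x = 1: rhs = 6, matching y values: none (0 points).
  x = 2: rhs = 14, matching y values: none (0 points).
  x = 3: rhs = 0, matching y values: 0 (1 points).
  x = 4: rhs = 4, matching y values: 2, 15 (2 points).
  x = 5: rhs = 15, matching y values: 7, 10 (2 points).
  x = 6: rhs = 5, matching y values: none (0 points).
  x = 7: rhs = 14, matching y values: none (0 points).
  x = 8: rhs = 14, matching y values: none (0 points).
  x = 9: rhs = 11, matching y values: none (0 points).
  x = 10: rhs = 11, matching y values: none (0 points).
  x = 11: rhs = 3, matching y values: none (0 points).
  x = 12: rhs = 10, matching y values: none (0 points).
  x = 13: rhs = 4, matching y values: 2, 15 (2 points).
  x = 14: rhs = 8, matching y values: 5, 12 (2 points).
  x = 15: rhs = 11, matching y values: none (0 points).
  x = 16: rhs = 2, matching y values: 6, 11 (2 points).
Total affine count: 13.
Full point count |E(F_17)| = 13 + 1 = 14.
Hasse bound: |14 − (17+1)| = |-4| = 4 ≤ 2√17 ≈ 8.2462 ✓.


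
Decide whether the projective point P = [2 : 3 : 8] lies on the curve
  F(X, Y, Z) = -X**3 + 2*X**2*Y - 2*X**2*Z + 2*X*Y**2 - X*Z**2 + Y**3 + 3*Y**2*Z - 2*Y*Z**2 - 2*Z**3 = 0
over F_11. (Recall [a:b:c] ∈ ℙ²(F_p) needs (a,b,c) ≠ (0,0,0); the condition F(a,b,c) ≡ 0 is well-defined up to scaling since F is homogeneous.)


F(2,3,8) ≡ 4 (mod 11); P is NOT on the curve.

Evaluate F(2, 3, 8) term-by-term (mod 11).
  -X**3 ↦ -1·8·1·1 = -8
  2*X**2*Y ↦ 2·4·3·1 = 24
  -2*X**2*Z ↦ -2·4·1·8 = -64
  2*X*Y**2 ↦ 2·2·9·1 = 36
  -X*Z**2 ↦ -1·2·1·64 = -128
  Y**3 ↦ 1·1·27·1 = 27
  3*Y**2*Z ↦ 3·1·9·8 = 216
  -2*Y*Z**2 ↦ -2·1·3·64 = -384
  -2*Z**3 ↦ -2·1·1·512 = -1024
Sum: F(2, 3, 8) = (-8) + (24) + (-64) + (36) + (-128) + (27) + (216) + (-384) + (-1024) = -1305.
Reducing mod 11: -1305 ≡ 4 (mod 11).
Since F(a, b, c) ≡ 4 ≠ 0 (mod 11), P does NOT lie on the curve.


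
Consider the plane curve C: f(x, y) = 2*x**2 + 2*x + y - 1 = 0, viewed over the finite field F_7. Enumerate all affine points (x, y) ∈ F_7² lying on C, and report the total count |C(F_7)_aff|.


Affine F_7-points: {(0, 1), (1, 4), (2, 3), (3, 5), (4, 3), (5, 4), (6, 1)}; count = 7.

For each of the 49 pairs (x, y) ∈ F_7², evaluate f(x, y) mod 7. Record the zeros.
  x = 0: [0↦6, 1↦0, 2↦1, 3↦2, 4↦3, 5↦4, 6↦5]  zeros at y ∈ {1}
  x = 1: [0↦3, 1↦4, 2↦5, 3↦6, 4↦0, 5↦1, 6↦2]  zeros at y ∈ {4}
  x = 2: [0↦4, 1↦5, 2↦6, 3↦0, 4↦1, 5↦2, 6↦3]  zeros at y ∈ {3}
  x = 3: [0↦2, 1↦3, 2↦4, 3↦5, 4↦6, 5↦0, 6↦1]  zeros at y ∈ {5}
  x = 4: [0↦4, 1↦5, 2↦6, 3↦0, 4↦1, 5↦2, 6↦3]  zeros at y ∈ {3}
  x = 5: [0↦3, 1↦4, 2↦5, 3↦6, 4↦0, 5↦1, 6↦2]  zeros at y ∈ {4}
  x = 6: [0↦6, 1↦0, 2↦1, 3↦2, 4↦3, 5↦4, 6↦5]  zeros at y ∈ {1}
Collecting zeros: affine points = {(0, 1), (1, 4), (2, 3), (3, 5), (4, 3), (5, 4), (6, 1)}.
Total count |C(F_7)_aff| = 7.


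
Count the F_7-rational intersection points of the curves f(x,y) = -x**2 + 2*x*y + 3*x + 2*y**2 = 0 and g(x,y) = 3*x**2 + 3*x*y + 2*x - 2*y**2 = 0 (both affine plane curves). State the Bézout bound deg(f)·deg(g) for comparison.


Common zeros: {(0, 0)}; count = 1; Bézout bound = 4.

deg(f) = 2, deg(g) = 2, so Bézout bound = 4.
Scan x ∈ F_7. For each x, list the y ∈ F_7 with f(x, y) ≡ 0 and those with g(x, y) ≡ 0 (mod 7); the common zeros in that column are the intersection.
  x = 0: f ≡ 0 at y ∈ {0}; g ≡ 0 at y ∈ {0}; common: {0}.
  x = 1: f ≡ 0 at y ∈ {2, 4}; g ≡ 0 at y ∈ {6}; common: ∅.
  x = 2: f ≡ 0 at y ∈ {6}; g ≡ 0 at y ∈ ∅; common: ∅.
  x = 3: f ≡ 0 at y ∈ {0, 4}; g ≡ 0 at y ∈ {3, 5}; common: ∅.
  x = 4: f ≡ 0 at y ∈ ∅; g ≡ 0 at y ∈ {0, 6}; common: ∅.
  x = 5: f ≡ 0 at y ∈ ∅; g ≡ 0 at y ∈ {1, 3}; common: ∅.
  x = 6: f ≡ 0 at y ∈ {2, 6}; g ≡ 0 at y ∈ ∅; common: ∅.
Collecting: common zeros = {(0, 0)}, so the count is 1.
Comparison with the Bézout bound: 1 ≤ 4 = deg(f)·deg(g), as expected for curves with no common component (the affine F_7-count falls short of the bound because intersections may lie at infinity, over extension fields, or carry multiplicity).


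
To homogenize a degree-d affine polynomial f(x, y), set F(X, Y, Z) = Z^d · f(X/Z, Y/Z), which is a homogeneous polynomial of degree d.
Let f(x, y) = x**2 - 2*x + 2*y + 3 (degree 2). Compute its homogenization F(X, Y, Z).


F(X, Y, Z) = X**2 - 2*X*Z + 2*Y*Z + 3*Z**2

deg(f) = 2.
Substitute x = X/Z, y = Y/Z into f, then multiply by Z^2.
  monomial 1·x^2·y^0 ↦ 1·X^2·Y^0·Z^0.
  monomial -2·x^1·y^0 ↦ -2·X^1·Y^0·Z^1.
  monomial 2·x^0·y^1 ↦ 2·X^0·Y^1·Z^1.
  monomial 3·x^0·y^0 ↦ 3·X^0·Y^0·Z^2.
Collecting: F(X, Y, Z) = X**2 - 2*X*Z + 2*Y*Z + 3*Z**2.


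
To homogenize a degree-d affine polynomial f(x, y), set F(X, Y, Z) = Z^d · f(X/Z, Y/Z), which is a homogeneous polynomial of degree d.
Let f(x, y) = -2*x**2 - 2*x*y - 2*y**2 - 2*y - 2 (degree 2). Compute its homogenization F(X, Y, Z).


F(X, Y, Z) = -2*X**2 - 2*X*Y - 2*Y**2 - 2*Y*Z - 2*Z**2

deg(f) = 2.
Substitute x = X/Z, y = Y/Z into f, then multiply by Z^2.
  monomial -2·x^2·y^0 ↦ -2·X^2·Y^0·Z^0.
  monomial -2·x^1·y^1 ↦ -2·X^1·Y^1·Z^0.
  monomial -2·x^0·y^2 ↦ -2·X^0·Y^2·Z^0.
  monomial -2·x^0·y^1 ↦ -2·X^0·Y^1·Z^1.
  monomial -2·x^0·y^0 ↦ -2·X^0·Y^0·Z^2.
Collecting: F(X, Y, Z) = -2*X**2 - 2*X*Y - 2*Y**2 - 2*Y*Z - 2*Z**2.


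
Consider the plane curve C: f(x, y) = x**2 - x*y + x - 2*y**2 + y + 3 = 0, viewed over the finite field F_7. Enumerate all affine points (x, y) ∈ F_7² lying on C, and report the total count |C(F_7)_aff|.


Affine F_7-points: {(0, 5), (0, 6), (4, 4), (4, 5), (5, 6), (6, 4)}; count = 6.

For each of the 49 pairs (x, y) ∈ F_7², evaluate f(x, y) mod 7. Record the zeros.
  x = 0: [0↦3, 1↦2, 2↦4, 3↦2, 4↦3, 5↦0, 6↦0]  zeros at y ∈ {5, 6}
  x = 1: [0↦5, 1↦3, 2↦4, 3↦1, 4↦1, 5↦4, 6↦3]  zeros at y ∈ ∅
  x = 2: [0↦2, 1↦6, 2↦6, 3↦2, 4↦1, 5↦3, 6↦1]  zeros at y ∈ ∅
  x = 3: [0↦1, 1↦4, 2↦3, 3↦5, 4↦3, 5↦4, 6↦1]  zeros at y ∈ ∅
  x = 4: [0↦2, 1↦4, 2↦2, 3↦3, 4↦0, 5↦0, 6↦3]  zeros at y ∈ {4, 5}
  x = 5: [0↦5, 1↦6, 2↦3, 3↦3, 4↦6, 5↦5, 6↦0]  zeros at y ∈ {6}
  x = 6: [0↦3, 1↦3, 2↦6, 3↦5, 4↦0, 5↦5, 6↦6]  zeros at y ∈ {4}
Collecting zeros: affine points = {(0, 5), (0, 6), (4, 4), (4, 5), (5, 6), (6, 4)}.
Total count |C(F_7)_aff| = 6.


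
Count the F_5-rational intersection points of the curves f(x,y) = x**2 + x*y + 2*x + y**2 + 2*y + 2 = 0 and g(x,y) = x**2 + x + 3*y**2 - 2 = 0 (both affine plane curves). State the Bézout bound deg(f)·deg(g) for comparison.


Common zeros: {(0, 2), (1, 0)}; count = 2; Bézout bound = 4.

deg(f) = 2, deg(g) = 2, so Bézout bound = 4.
Scan x ∈ F_5. For each x, list the y ∈ F_5 with f(x, y) ≡ 0 and those with g(x, y) ≡ 0 (mod 5); the common zeros in that column are the intersection.
  x = 0: f ≡ 0 at y ∈ {1, 2}; g ≡ 0 at y ∈ {2, 3}; common: {2}.
  x = 1: f ≡ 0 at y ∈ {0, 2}; g ≡ 0 at y ∈ {0}; common: {0}.
  x = 2: f ≡ 0 at y ∈ {0, 1}; g ≡ 0 at y ∈ ∅; common: ∅.
  x = 3: f ≡ 0 at y ∈ ∅; g ≡ 0 at y ∈ {0}; common: ∅.
  x = 4: f ≡ 0 at y ∈ ∅; g ≡ 0 at y ∈ {2, 3}; common: ∅.
Collecting: common zeros = {(0, 2), (1, 0)}, so the count is 2.
Comparison with the Bézout bound: 2 ≤ 4 = deg(f)·deg(g), as expected for curves with no common component (the affine F_5-count falls short of the bound because intersections may lie at infinity, over extension fields, or carry multiplicity).


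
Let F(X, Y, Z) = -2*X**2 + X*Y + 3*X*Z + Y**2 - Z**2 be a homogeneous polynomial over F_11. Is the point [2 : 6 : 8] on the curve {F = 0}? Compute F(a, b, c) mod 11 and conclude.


F(2,6,8) ≡ 2 (mod 11); P is NOT on the curve.

Evaluate F(2, 6, 8) term-by-term (mod 11).
  -2*X**2 ↦ -2·4·1·1 = -8
  X*Y ↦ 1·2·6·1 = 12
  3*X*Z ↦ 3·2·1·8 = 48
  Y**2 ↦ 1·1·36·1 = 36
  -Z**2 ↦ -1·1·1·64 = -64
Sum: F(2, 6, 8) = (-8) + (12) + (48) + (36) + (-64) = 24.
Reducing mod 11: 24 ≡ 2 (mod 11).
Since F(a, b, c) ≡ 2 ≠ 0 (mod 11), P does NOT lie on the curve.


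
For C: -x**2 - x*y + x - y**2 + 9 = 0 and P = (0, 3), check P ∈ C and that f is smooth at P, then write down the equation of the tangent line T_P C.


Tangent line at P: -2*x - 6*y + 18 = 0.

Step 1: f(0, 3) = 0, so P lies on C.
Step 2: partial derivatives
  f_x(x, y) = -2*x - y + 1, f_y(x, y) = -x - 2*y.
  f_x(P) = -2, f_y(P) = -6 (gradient nonzero, so P is smooth).
Step 3: tangent line at P: -2·(x − 0) + -6·(y − 3) = 0.
Expanding: -2*x - 6*y + 18 = 0.


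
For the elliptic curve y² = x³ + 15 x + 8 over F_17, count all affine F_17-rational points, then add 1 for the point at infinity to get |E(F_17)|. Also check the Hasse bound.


Affine points = {(0, 5), (0, 12), (4, 8), (4, 9), (5, 2), (5, 15), (6, 5), (6, 12), (10, 6), (10, 11), (11, 5), (11, 12), (14, 2), (14, 15), (15, 2), (15, 15), (16, 3), (16, 14)}; affine count = 18; |E(F_17)| = 19.

Discriminant check: Δ ∝ 4a³ + 27b² = 4·15³ + 27·8² = 4·3375 + 27·64 ≡ 13 (mod 17). Nonzero ⇒ E is nonsingular.
For each x ∈ F_17, compute rhs = x³ + 15·x + 8 mod 17, then count y ∈ F_17 with y² ≡ rhs.
  x = 0: rhs = 8, matching y values: 5, 12 (2 points).
  x = 1: rhs = 7, matching y values: none (0 points).
  x = 2: rhs = 12, matching y values: none (0 points).
  x = 3: rhs = 12, matching y values: none (0 points).
  x = 4: rhs = 13, matching y values: 8, 9 (2 points).
  x = 5: rhs = 4, matching y values: 2, 15 (2 points).
  x = 6: rhs = 8, matching y values: 5, 12 (2 points).
  x = 7: rhs = 14, matching y values: none (0 points).
  x = 8: rhs = 11, matching y values: none (0 points).
  x = 9: rhs = 5, matching y values: none (0 points).
  x = 10: rhs = 2, matching y values: 6, 11 (2 points).
  x = 11: rhs = 8, matching y values: 5, 12 (2 points).
  x = 12: rhs = 12, matching y values: none (0 points).
  x = 13: rhs = 3, matching y values: none (0 points).
  x = 14: rhs = 4, matching y values: 2, 15 (2 points).
  x = 15: rhs = 4, matching y values: 2, 15 (2 points).
  x = 16: rhs = 9, matching y values: 3, 14 (2 points).
Total affine count: 18.
Full point count |E(F_17)| = 18 + 1 = 19.
Hasse bound: |19 − (17+1)| = |1| = 1 ≤ 2√17 ≈ 8.2462 ✓.


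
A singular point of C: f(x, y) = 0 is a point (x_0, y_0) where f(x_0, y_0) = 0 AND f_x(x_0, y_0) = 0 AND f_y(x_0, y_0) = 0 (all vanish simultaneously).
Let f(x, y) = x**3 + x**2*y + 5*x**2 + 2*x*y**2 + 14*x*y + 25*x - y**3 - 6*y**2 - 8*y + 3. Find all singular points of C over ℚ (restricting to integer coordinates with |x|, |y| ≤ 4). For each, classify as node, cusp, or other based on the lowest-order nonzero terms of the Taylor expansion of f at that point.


Singular points: {(-1, -3)}; classification: node.

Compute partial derivatives:
  f_x = 3*x**2 + 2*x*y + 10*x + 2*y**2 + 14*y + 25.
  f_y = x**2 + 4*x*y + 14*x - 3*y**2 - 12*y - 8.
Scan x_0 ∈ {−4, ..., 4}. For each x_0, f_y(x_0, y) is a polynomial in y; find its integer roots y ∈ {−4, ..., 4}, then test f_x and f at those candidates.
  x = -4: f_y(-4, y) = -3*y**2 - 28*y - 48; no integer root y with |y| ≤ 4.
  x = -3: f_y(-3, y) = -3*y**2 - 24*y - 41; no integer root y with |y| ≤ 4.
  x = -2: f_y(-2, y) = -3*y**2 - 20*y - 32; vanishes at y ∈ {-4}. (-2, -4): f_x = 9 ≠ 0.
  x = -1: f_y(-1, y) = -3*y**2 - 16*y - 21; vanishes at y ∈ {-3}. (-1, -3): f_x = 0, f = 0 — SINGULAR.
  x = 0: f_y(0, y) = -3*y**2 - 12*y - 8; no integer root y with |y| ≤ 4.
  x = 1: f_y(1, y) = -3*y**2 - 8*y + 7; no integer root y with |y| ≤ 4.
  x = 2: f_y(2, y) = -3*y**2 - 4*y + 24; no integer root y with |y| ≤ 4.
  x = 3: f_y(3, y) = 43 - 3*y**2; no integer root y with |y| ≤ 4.
  x = 4: f_y(4, y) = -3*y**2 + 4*y + 64; vanishes at y ∈ {-4}. (4, -4): f_x = 57 ≠ 0.
Only singular point on the grid: (-1, -3).
Classify: substitute x = -1 + u, y = -3 + v and expand: f = u**3 + u**2*v - u**2 + 2*u*v**2 - v**3 + v**2.
No constant or linear terms (consistent with a singular point). Quadratic part: -u**2 + v**2. Cubic part: u**3 + u**2*v + 2*u*v**2 - v**3.
The quadratic part v**2 - u**2 = (v − u)(v + u) splits into two distinct linear factors, so there are two distinct tangent lines y − -3 = ±(x − -1) — this is a node (ordinary double point).
Classification: node.


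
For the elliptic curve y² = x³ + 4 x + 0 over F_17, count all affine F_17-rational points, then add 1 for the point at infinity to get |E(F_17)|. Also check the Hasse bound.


Affine points = {(0, 0), (2, 4), (2, 13), (5, 3), (5, 14), (6, 6), (6, 11), (8, 0), (9, 0), (11, 7), (11, 10), (12, 5), (12, 12), (15, 1), (15, 16)}; affine count = 15; |E(F_17)| = 16.

Discriminant check: Δ ∝ 4a³ + 27b² = 4·4³ + 27·0² = 4·64 + 27·0 ≡ 1 (mod 17). Nonzero ⇒ E is nonsingular.
For each x ∈ F_17, compute rhs = x³ + 4·x + 0 mod 17, then count y ∈ F_17 with y² ≡ rhs.
  x = 0: rhs = 0, matching y values: 0 (1 points).
  x = 1: rhs = 5, matching y values: none (0 points).
  x = 2: rhs = 16, matching y values: 4, 13 (2 points).
  x = 3: rhs = 5, matching y values: none (0 points).
  x = 4: rhs = 12, matching y values: none (0 points).
  x = 5: rhs = 9, matching y values: 3, 14 (2 points).
  x = 6: rhs = 2, matching y values: 6, 11 (2 points).
  x = 7: rhs = 14, matching y values: none (0 points).
  x = 8: rhs = 0, matching y values: 0 (1 points).
  x = 9: rhs = 0, matching y values: 0 (1 points).
  x = 10: rhs = 3, matching y values: none (0 points).
  x = 11: rhs = 15, matching y values: 7, 10 (2 points).
  x = 12: rhs = 8, matching y values: 5, 12 (2 points).
  x = 13: rhs = 5, matching y values: none (0 points).
  x = 14: rhs = 12, matching y values: none (0 points).
  x = 15: rhs = 1, matching y values: 1, 16 (2 points).
  x = 16: rhs = 12, matching y values: none (0 points).
Total affine count: 15.
Full point count |E(F_17)| = 15 + 1 = 16.
Hasse bound: |16 − (17+1)| = |-2| = 2 ≤ 2√17 ≈ 8.2462 ✓.
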